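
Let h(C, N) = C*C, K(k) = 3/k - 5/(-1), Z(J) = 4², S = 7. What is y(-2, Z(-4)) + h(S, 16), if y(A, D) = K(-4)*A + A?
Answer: 77/2 ≈ 38.500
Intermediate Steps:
Z(J) = 16
K(k) = 5 + 3/k (K(k) = 3/k - 5*(-1) = 3/k + 5 = 5 + 3/k)
h(C, N) = C²
y(A, D) = 21*A/4 (y(A, D) = (5 + 3/(-4))*A + A = (5 + 3*(-¼))*A + A = (5 - ¾)*A + A = 17*A/4 + A = 21*A/4)
y(-2, Z(-4)) + h(S, 16) = (21/4)*(-2) + 7² = -21/2 + 49 = 77/2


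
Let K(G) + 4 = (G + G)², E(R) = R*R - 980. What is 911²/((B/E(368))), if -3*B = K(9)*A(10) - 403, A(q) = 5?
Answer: -5872520996/21 ≈ -2.7964e+8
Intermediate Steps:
E(R) = -980 + R² (E(R) = R² - 980 = -980 + R²)
K(G) = -4 + 4*G² (K(G) = -4 + (G + G)² = -4 + (2*G)² = -4 + 4*G²)
B = -399 (B = -((-4 + 4*9²)*5 - 403)/3 = -((-4 + 4*81)*5 - 403)/3 = -((-4 + 324)*5 - 403)/3 = -(320*5 - 403)/3 = -(1600 - 403)/3 = -⅓*1197 = -399)
911²/((B/E(368))) = 911²/((-399/(-980 + 368²))) = 829921/((-399/(-980 + 135424))) = 829921/((-399/134444)) = 829921/((-399*1/134444)) = 829921/(-21/7076) = 829921*(-7076/21) = -5872520996/21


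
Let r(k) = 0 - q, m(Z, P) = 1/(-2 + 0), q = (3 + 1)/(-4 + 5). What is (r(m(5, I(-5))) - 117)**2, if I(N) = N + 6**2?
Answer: 14641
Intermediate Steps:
q = 4 (q = 4/1 = 4*1 = 4)
I(N) = 36 + N (I(N) = N + 36 = 36 + N)
m(Z, P) = -1/2 (m(Z, P) = 1/(-2) = -1/2)
r(k) = -4 (r(k) = 0 - 1*4 = 0 - 4 = -4)
(r(m(5, I(-5))) - 117)**2 = (-4 - 117)**2 = (-121)**2 = 14641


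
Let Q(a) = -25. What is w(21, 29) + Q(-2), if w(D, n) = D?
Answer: -4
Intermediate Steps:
w(21, 29) + Q(-2) = 21 - 25 = -4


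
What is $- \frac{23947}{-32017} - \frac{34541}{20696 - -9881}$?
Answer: $- \frac{373671778}{978983809} \approx -0.38169$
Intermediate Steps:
$- \frac{23947}{-32017} - \frac{34541}{20696 - -9881} = \left(-23947\right) \left(- \frac{1}{32017}\right) - \frac{34541}{20696 + 9881} = \frac{23947}{32017} - \frac{34541}{30577} = - \frac{373671778}{978983809}$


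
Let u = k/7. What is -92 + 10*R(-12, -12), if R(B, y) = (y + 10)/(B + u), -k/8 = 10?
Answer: -3737/41 ≈ -91.146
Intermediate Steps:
k = -80 (k = -8*10 = -80)
u = -80/7 ≈ -11.429
R(B, y) = (10 + y)/(-80/7 + B) (R(B, y) = (y + 10)/(B - 80/7) = (10 + y)/(-80/7 + B))
-92 + 10*R(-12, -12) = -92 + 10*(7*(10 - 12)/(-80 + 7*(-12))) = -92 + 10*(7*(-2)/(-80 - 84)) = -92 + 10*(7*(-2)/(-164)) = -92 + 10*(7*(-1/164)*(-2)) = -92 + 10*(7/82) = -92 + 35/41 = -3737/41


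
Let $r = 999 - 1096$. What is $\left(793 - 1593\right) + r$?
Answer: $-897$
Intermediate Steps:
$r = -97$
$\left(793 - 1593\right) + r = \left(793 - 1593\right) - 97 = -800 - 97 = -897$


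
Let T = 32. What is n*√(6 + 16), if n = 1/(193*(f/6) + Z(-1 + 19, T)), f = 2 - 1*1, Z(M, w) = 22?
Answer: 6*√22/325 ≈ 0.086592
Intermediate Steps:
f = 1 (f = 2 - 1 = 1)
n = 6/325 (n = 1/(193*(1/6) + 22) = 1/(193*(1*(⅙)) + 22) = 1/(193*(⅙) + 22) = 1/(193/6 + 22) = 1/(325/6) = 6/325 ≈ 0.018462)
n*√(6 + 16) = 6*√(6 + 16)/325 = 6*√22/325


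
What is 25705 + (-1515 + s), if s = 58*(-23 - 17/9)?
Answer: 204718/9 ≈ 22746.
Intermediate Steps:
s = -12992/9 (s = 58*(-23 - 17*1/9) = 58*(-23 - 17/9) = 58*(-224/9) = -12992/9 ≈ -1443.6)
25705 + (-1515 + s) = 25705 + (-1515 - 12992/9) = 25705 - 26627/9 = 204718/9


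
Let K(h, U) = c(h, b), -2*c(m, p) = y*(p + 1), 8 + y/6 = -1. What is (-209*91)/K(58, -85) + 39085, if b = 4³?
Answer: 5275012/135 ≈ 39074.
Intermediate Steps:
y = -54 (y = -48 + 6*(-1) = -48 - 6 = -54)
b = 64
c(m, p) = 27 + 27*p (c(m, p) = -(-27)*(p + 1) = -(-27)*(1 + p) = -(-54 - 54*p)/2 = 27 + 27*p)
K(h, U) = 1755 (K(h, U) = 27 + 27*64 = 27 + 1728 = 1755)
(-209*91)/K(58, -85) + 39085 = -209*91/1755 + 39085 = -19019*1/1755 + 39085 = -1463/135 + 39085 = 5275012/135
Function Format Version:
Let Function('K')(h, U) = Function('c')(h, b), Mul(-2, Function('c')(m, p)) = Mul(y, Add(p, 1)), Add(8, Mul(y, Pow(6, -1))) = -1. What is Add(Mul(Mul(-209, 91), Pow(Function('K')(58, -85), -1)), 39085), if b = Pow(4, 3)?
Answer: Rational(5275012, 135) ≈ 39074.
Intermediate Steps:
y = -54 (y = Add(-48, Mul(6, -1)) = Add(-48, -6) = -54)
b = 64
Function('c')(m, p) = Add(27, Mul(27, p)) (Function('c')(m, p) = Mul(Rational(-1, 2), Mul(-54, Add(p, 1))) = Mul(Rational(-1, 2), Mul(-54, Add(1, p))) = Mul(Rational(-1, 2), Add(-54, Mul(-54, p))) = Add(27, Mul(27, p)))
Function('K')(h, U) = 1755 (Function('K')(h, U) = Add(27, Mul(27, 64)) = Add(27, 1728) = 1755)
Add(Mul(Mul(-209, 91), Pow(Function('K')(58, -85), -1)), 39085) = Add(Mul(Mul(-209, 91), Pow(1755, -1)), 39085) = Add(Mul(-19019, Rational(1, 1755)), 39085) = Add(Rational(-1463, 135), 39085) = Rational(5275012, 135)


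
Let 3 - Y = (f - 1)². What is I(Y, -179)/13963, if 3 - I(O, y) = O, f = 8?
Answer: 49/13963 ≈ 0.0035093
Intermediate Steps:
Y = -46 (Y = 3 - (8 - 1)² = 3 - 1*7² = 3 - 1*49 = 3 - 49 = -46)
I(O, y) = 3 - O
I(Y, -179)/13963 = (3 - 1*(-46))/13963 = (3 + 46)*(1/13963) = 49*(1/13963) = 49/13963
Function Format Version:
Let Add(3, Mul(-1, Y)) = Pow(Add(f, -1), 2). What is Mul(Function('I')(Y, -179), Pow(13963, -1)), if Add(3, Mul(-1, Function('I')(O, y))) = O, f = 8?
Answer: Rational(49, 13963) ≈ 0.0035093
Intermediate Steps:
Y = -46 (Y = Add(3, Mul(-1, Pow(Add(8, -1), 2))) = Add(3, Mul(-1, Pow(7, 2))) = Add(3, Mul(-1, 49)) = Add(3, -49) = -46)
Function('I')(O, y) = Add(3, Mul(-1, O))
Mul(Function('I')(Y, -179), Pow(13963, -1)) = Mul(Add(3, Mul(-1, -46)), Pow(13963, -1)) = Mul(Add(3, 46), Rational(1, 13963)) = Mul(49, Rational(1, 13963)) = Rational(49, 13963)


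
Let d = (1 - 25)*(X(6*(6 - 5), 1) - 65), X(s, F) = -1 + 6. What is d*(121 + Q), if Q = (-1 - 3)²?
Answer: 197280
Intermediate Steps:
X(s, F) = 5
d = 1440 (d = (1 - 25)*(5 - 65) = -24*(-60) = 1440)
Q = 16 (Q = (-4)² = 16)
d*(121 + Q) = 1440*(121 + 16) = 1440*137 = 197280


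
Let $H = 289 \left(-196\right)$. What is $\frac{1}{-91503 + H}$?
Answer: $- \frac{1}{148147} \approx -6.7501 \cdot 10^{-6}$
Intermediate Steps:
$H = -56644$
$\frac{1}{-91503 + H} = \frac{1}{-91503 - 56644} = \frac{1}{-148147} = - \frac{1}{148147}$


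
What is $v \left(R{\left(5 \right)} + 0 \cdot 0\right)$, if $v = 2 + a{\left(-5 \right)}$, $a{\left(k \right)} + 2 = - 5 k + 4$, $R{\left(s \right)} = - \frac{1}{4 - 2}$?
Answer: $- \frac{29}{2} \approx -14.5$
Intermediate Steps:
$R{\left(s \right)} = - \frac{1}{2}$
$a{\left(k \right)} = 2 - 5 k$ ($a{\left(k \right)} = -2 - \left(-4 + 5 k\right) = 2 - 5 k$)
$v = 29$ ($v = 2 + \left(2 - -25\right) = 2 + \left(2 + 25\right) = 2 + 27 = 29$)
$v \left(R{\left(5 \right)} + 0 \cdot 0\right) = 29 \left(- \frac{1}{2} + 0 \cdot 0\right) = 29 \left(- \frac{1}{2} + 0\right) = 29 \left(- \frac{1}{2}\right) = - \frac{29}{2}$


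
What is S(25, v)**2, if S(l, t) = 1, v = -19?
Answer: 1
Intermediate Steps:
S(25, v)**2 = 1**2 = 1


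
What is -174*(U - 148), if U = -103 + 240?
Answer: 1914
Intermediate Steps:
U = 137
-174*(U - 148) = -174*(137 - 148) = -174*(-11) = 1914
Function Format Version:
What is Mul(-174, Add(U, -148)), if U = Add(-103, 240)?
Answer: 1914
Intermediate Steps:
U = 137
Mul(-174, Add(U, -148)) = Mul(-174, Add(137, -148)) = Mul(-174, -11) = 1914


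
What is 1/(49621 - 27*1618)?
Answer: 1/5935 ≈ 0.00016849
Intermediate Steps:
1/(49621 - 27*1618) = 1/(49621 - 43686) = 1/5935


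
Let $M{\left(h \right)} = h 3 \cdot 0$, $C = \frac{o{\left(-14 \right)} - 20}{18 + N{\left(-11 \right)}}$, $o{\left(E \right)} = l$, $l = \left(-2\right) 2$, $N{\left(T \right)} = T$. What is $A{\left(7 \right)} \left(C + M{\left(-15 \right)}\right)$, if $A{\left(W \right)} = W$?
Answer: $-24$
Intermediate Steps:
$l = -4$
$o{\left(E \right)} = -4$
$C = - \frac{24}{7}$ ($C = \frac{-4 - 20}{18 - 11} = - \frac{24}{7} \approx -3.4286$)
$M{\left(h \right)} = 0$ ($M{\left(h \right)} = h 0 = 0$)
$A{\left(7 \right)} \left(C + M{\left(-15 \right)}\right) = 7 \left(- \frac{24}{7} + 0\right) = 7 \left(- \frac{24}{7}\right) = -24$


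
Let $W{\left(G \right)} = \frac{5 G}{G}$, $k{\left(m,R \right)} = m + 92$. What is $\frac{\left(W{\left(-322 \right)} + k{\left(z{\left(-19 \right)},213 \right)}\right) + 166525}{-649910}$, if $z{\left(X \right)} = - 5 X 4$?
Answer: $- \frac{83501}{324955} \approx -0.25696$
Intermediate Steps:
$z{\left(X \right)} = - 20 X$
$k{\left(m,R \right)} = 92 + m$
$W{\left(G \right)} = 5$
$\frac{\left(W{\left(-322 \right)} + k{\left(z{\left(-19 \right)},213 \right)}\right) + 166525}{-649910} = \frac{\left(5 + \left(92 - -380\right)\right) + 166525}{-649910} = \left(\left(5 + \left(92 + 380\right)\right) + 166525\right) \left(- \frac{1}{649910}\right) = \left(\left(5 + 472\right) + 166525\right) \left(- \frac{1}{649910}\right) = \left(477 + 166525\right) \left(- \frac{1}{649910}\right) = 167002 \left(- \frac{1}{649910}\right) = - \frac{83501}{324955}$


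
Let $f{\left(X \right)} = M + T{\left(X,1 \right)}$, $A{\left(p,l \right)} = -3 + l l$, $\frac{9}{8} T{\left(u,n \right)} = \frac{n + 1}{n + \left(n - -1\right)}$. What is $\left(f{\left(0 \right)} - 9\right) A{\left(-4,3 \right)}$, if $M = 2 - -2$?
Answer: $- \frac{238}{9} \approx -26.444$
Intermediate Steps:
$T{\left(u,n \right)} = \frac{8 \left(1 + n\right)}{9 \left(1 + 2 n\right)}$ ($T{\left(u,n \right)} = \frac{8 \frac{n + 1}{n + \left(n - -1\right)}}{9} = \frac{8 \frac{1 + n}{n + \left(n + 1\right)}}{9} = \frac{8 \frac{1 + n}{n + \left(1 + n\right)}}{9} = \frac{8 \frac{1 + n}{1 + 2 n}}{9} = \frac{8 \left(1 + n\right)}{9 \left(1 + 2 n\right)}$)
$A{\left(p,l \right)} = -3 + l^{2}$
$M = 4$ ($M = 2 + 2 = 4$)
$f{\left(X \right)} = \frac{124}{27}$ ($f{\left(X \right)} = 4 + \frac{8 \left(1 + 1\right)}{9 \left(1 + 2 \cdot 1\right)} = 4 + \frac{8}{9} \frac{1}{1 + 2} \cdot 2 = 4 + \frac{8}{9} \cdot \frac{1}{3} \cdot 2 = 4 + \frac{16}{27} = \frac{124}{27}$)
$\left(f{\left(0 \right)} - 9\right) A{\left(-4,3 \right)} = \left(\frac{124}{27} - 9\right) \left(-3 + 3^{2}\right) = - \frac{119 \left(-3 + 9\right)}{27} = \left(- \frac{119}{27}\right) 6 = - \frac{238}{9}$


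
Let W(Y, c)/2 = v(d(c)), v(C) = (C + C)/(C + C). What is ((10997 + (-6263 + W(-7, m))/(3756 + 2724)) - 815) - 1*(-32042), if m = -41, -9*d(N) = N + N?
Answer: 91201753/2160 ≈ 42223.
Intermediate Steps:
d(N) = -2*N/9 (d(N) = -(N + N)/9 = -2*N/9)
v(C) = 1 (v(C) = (2*C)/((2*C)) = (2*C)*(1/(2*C)) = 1)
W(Y, c) = 2 (W(Y, c) = 2*1 = 2)
((10997 + (-6263 + W(-7, m))/(3756 + 2724)) - 815) - 1*(-32042) = ((10997 + (-6263 + 2)/(3756 + 2724)) - 815) - 1*(-32042) = ((10997 - 6261/6480) - 815) + 32042 = ((10997 - 6261*1/6480) - 815) + 32042 = ((10997 - 2087/2160) - 815) + 32042 = (23751433/2160 - 815) + 32042 = 21991033/2160 + 32042 = 91201753/2160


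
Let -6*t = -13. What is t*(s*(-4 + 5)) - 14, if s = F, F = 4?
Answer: -16/3 ≈ -5.3333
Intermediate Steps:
s = 4
t = 13/6 (t = -⅙*(-13) = 13/6 ≈ 2.1667)
t*(s*(-4 + 5)) - 14 = 13*(4*(-4 + 5))/6 - 14 = 13*(4*1)/6 - 14 = (13/6)*4 - 14 = 26/3 - 14 = -16/3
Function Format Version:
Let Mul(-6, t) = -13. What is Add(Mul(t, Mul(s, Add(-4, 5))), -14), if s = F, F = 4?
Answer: Rational(-16, 3) ≈ -5.3333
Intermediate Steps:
s = 4
t = Rational(13, 6) (t = Mul(Rational(-1, 6), -13) = Rational(13, 6) ≈ 2.1667)
Add(Mul(t, Mul(s, Add(-4, 5))), -14) = Add(Mul(Rational(13, 6), Mul(4, Add(-4, 5))), -14) = Add(Mul(Rational(13, 6), Mul(4, 1)), -14) = Add(Mul(Rational(13, 6), 4), -14) = Add(Rational(26, 3), -14) = Rational(-16, 3)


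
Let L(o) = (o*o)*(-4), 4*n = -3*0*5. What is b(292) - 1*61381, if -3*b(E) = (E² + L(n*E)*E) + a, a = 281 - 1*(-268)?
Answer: -269956/3 ≈ -89985.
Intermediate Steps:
n = 0 (n = (-3*0*5)/4 = (0*5)/4 = (¼)*0 = 0)
a = 549 (a = 281 + 268 = 549)
L(o) = -4*o² (L(o) = o²*(-4) = -4*o²)
b(E) = -183 - E²/3 (b(E) = -((E² + (-4*(0*E)²)*E) + 549)/3 = -((E² + (-4*0²)*E) + 549)/3 = -((E² + (-4*0)*E) + 549)/3 = -((E² + 0*E) + 549)/3 = -((E² + 0) + 549)/3 = -(E² + 549)/3 = -(549 + E²)/3 = -183 - E²/3)
b(292) - 1*61381 = (-183 - ⅓*292²) - 1*61381 = (-183 - ⅓*85264) - 61381 = (-183 - 85264/3) - 61381 = -85813/3 - 61381 = -269956/3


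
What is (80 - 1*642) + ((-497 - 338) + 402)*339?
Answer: -147349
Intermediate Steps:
(80 - 1*642) + ((-497 - 338) + 402)*339 = (80 - 642) + (-835 + 402)*339 = -562 - 433*339 = -562 - 146787 = -147349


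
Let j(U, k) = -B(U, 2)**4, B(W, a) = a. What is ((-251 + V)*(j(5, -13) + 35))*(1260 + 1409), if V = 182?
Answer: -3499059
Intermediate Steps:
j(U, k) = -16 (j(U, k) = -1*2**4 = -1*16 = -16)
((-251 + V)*(j(5, -13) + 35))*(1260 + 1409) = ((-251 + 182)*(-16 + 35))*(1260 + 1409) = -69*19*2669 = -1311*2669 = -3499059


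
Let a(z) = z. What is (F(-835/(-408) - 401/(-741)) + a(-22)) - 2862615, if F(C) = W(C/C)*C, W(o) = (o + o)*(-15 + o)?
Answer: -24041034015/8398 ≈ -2.8627e+6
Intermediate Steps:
W(o) = 2*o*(-15 + o) (W(o) = (2*o)*(-15 + o) = 2*o*(-15 + o))
F(C) = -28*C (F(C) = (2*(C/C)*(-15 + C/C))*C = (2*1*(-15 + 1))*C = (2*1*(-14))*C = -28*C)
(F(-835/(-408) - 401/(-741)) + a(-22)) - 2862615 = (-28*(-835/(-408) - 401/(-741)) - 22) - 2862615 = (-28*(-835*(-1/408) - 401*(-1/741)) - 22) - 2862615 = (-28*(835/408 + 401/741) - 22) - 2862615 = (-28*86927/33592 - 22) - 2862615 = (-608489/8398 - 22) - 2862615 = -793245/8398 - 2862615 = -24041034015/8398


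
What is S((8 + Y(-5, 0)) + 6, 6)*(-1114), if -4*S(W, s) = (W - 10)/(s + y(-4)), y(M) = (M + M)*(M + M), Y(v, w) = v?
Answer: -557/140 ≈ -3.9786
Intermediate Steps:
y(M) = 4*M² (y(M) = (2*M)*(2*M) = 4*M²)
S(W, s) = -(-10 + W)/(4*(64 + s)) (S(W, s) = -(W - 10)/(4*(s + 4*(-4)²)) = -(-10 + W)/(4*(s + 4*16)) = -(-10 + W)/(4*(s + 64)) = -(-10 + W)/(4*(64 + s)))
S((8 + Y(-5, 0)) + 6, 6)*(-1114) = ((10 - ((8 - 5) + 6))/(4*(64 + 6)))*(-1114) = ((¼)*(10 - (3 + 6))/70)*(-1114) = ((¼)*(1/70)*(10 - 1*9))*(-1114) = ((¼)*(1/70)*(10 - 9))*(-1114) = ((¼)*(1/70)*1)*(-1114) = (1/280)*(-1114) = -557/140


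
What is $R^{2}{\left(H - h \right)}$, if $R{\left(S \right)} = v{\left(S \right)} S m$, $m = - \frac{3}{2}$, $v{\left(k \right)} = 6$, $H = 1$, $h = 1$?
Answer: $0$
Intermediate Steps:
$m = - \frac{3}{2}$ ($m = \left(-3\right) \frac{1}{2} = - \frac{3}{2} \approx -1.5$)
$R{\left(S \right)} = - 9 S$ ($R{\left(S \right)} = 6 S \left(- \frac{3}{2}\right) = - 9 S$)
$R^{2}{\left(H - h \right)} = \left(- 9 \left(1 - 1\right)\right)^{2} = \left(\left(-9\right) 0\right)^{2} = 0^{2} = 0$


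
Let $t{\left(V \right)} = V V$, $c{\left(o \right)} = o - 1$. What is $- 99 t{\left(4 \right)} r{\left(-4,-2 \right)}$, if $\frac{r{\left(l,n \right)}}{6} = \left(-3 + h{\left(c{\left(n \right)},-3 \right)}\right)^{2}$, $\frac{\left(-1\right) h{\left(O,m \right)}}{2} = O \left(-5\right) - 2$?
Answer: $-7992864$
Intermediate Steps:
$c{\left(o \right)} = -1 + o$
$h{\left(O,m \right)} = 4 + 10 O$ ($h{\left(O,m \right)} = - 2 \left(O \left(-5\right) - 2\right) = - 2 \left(- 5 O - 2\right) = - 2 \left(-2 - 5 O\right) = 4 + 10 O$)
$t{\left(V \right)} = V^{2}$
$r{\left(l,n \right)} = 6 \left(-9 + 10 n\right)^{2}$ ($r{\left(l,n \right)} = 6 \left(-3 + \left(4 + 10 \left(-1 + n\right)\right)\right)^{2} = 6 \left(-3 + \left(4 + \left(-10 + 10 n\right)\right)\right)^{2} = 6 \left(-3 + \left(-6 + 10 n\right)\right)^{2} = 6 \left(-9 + 10 n\right)^{2}$)
$- 99 t{\left(4 \right)} r{\left(-4,-2 \right)} = - 99 \cdot 4^{2} \cdot 6 \left(-9 + 10 \left(-2\right)\right)^{2} = \left(-99\right) 16 \cdot 6 \left(-9 - 20\right)^{2} = - 1584 \cdot 6 \left(-29\right)^{2} = - 1584 \cdot 6 \cdot 841 = \left(-1584\right) 5046 = -7992864$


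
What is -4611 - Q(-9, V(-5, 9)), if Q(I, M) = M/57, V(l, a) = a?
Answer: -87612/19 ≈ -4611.2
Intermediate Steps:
Q(I, M) = M/57 (Q(I, M) = M*(1/57) = M/57)
-4611 - Q(-9, V(-5, 9)) = -4611 - 9/57 = -4611 - 1*3/19 = -4611 - 3/19 = -87612/19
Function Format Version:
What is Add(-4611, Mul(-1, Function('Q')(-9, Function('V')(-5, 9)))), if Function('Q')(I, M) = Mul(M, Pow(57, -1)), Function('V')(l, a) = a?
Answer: Rational(-87612, 19) ≈ -4611.2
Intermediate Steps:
Function('Q')(I, M) = Mul(Rational(1, 57), M) (Function('Q')(I, M) = Mul(M, Rational(1, 57)) = Mul(Rational(1, 57), M))
Add(-4611, Mul(-1, Function('Q')(-9, Function('V')(-5, 9)))) = Add(-4611, Mul(-1, Mul(Rational(1, 57), 9))) = Add(-4611, Mul(-1, Rational(3, 19))) = Add(-4611, Rational(-3, 19)) = Rational(-87612, 19)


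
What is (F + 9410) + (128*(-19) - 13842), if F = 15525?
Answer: 8661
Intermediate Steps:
(F + 9410) + (128*(-19) - 13842) = (15525 + 9410) + (128*(-19) - 13842) = 24935 + (-2432 - 13842) = 24935 - 16274 = 8661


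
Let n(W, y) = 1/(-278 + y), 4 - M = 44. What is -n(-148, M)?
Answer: 1/318 ≈ 0.0031447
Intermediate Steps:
M = -40 (M = 4 - 1*44 = 4 - 44 = -40)
-n(-148, M) = -1/(-278 - 40) = -1/(-318) = -1*(-1/318) = 1/318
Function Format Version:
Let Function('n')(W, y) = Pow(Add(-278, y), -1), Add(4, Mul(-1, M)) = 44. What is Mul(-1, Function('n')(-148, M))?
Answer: Rational(1, 318) ≈ 0.0031447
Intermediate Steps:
M = -40 (M = Add(4, Mul(-1, 44)) = Add(4, -44) = -40)
Mul(-1, Function('n')(-148, M)) = Mul(-1, Pow(Add(-278, -40), -1)) = Mul(-1, Pow(-318, -1)) = Mul(-1, Rational(-1, 318)) = Rational(1, 318)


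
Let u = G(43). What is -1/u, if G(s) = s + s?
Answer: -1/86 ≈ -0.011628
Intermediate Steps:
G(s) = 2*s
u = 86 (u = 2*43 = 86)
-1/u = -1/86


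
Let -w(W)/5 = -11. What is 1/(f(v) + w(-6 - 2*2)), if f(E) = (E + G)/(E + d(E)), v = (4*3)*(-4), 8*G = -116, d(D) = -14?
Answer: 124/6945 ≈ 0.017855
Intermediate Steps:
w(W) = 55 (w(W) = -5*(-11) = 55)
G = -29/2 (G = (⅛)*(-116) = -29/2 ≈ -14.500)
v = -48 (v = 12*(-4) = -48)
f(E) = (-29/2 + E)/(-14 + E) (f(E) = (E - 29/2)/(E - 14) = (-29/2 + E)/(-14 + E))
1/(f(v) + w(-6 - 2*2)) = 1/((-29/2 - 48)/(-14 - 48) + 55) = 1/(-125/2/(-62) + 55) = 1/(-1/62*(-125/2) + 55) = 1/(125/124 + 55) = 1/(6945/124) = 124/6945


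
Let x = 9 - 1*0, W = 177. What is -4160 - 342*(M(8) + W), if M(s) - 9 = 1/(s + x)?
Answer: -1152466/17 ≈ -67792.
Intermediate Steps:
x = 9 (x = 9 + 0 = 9)
M(s) = 9 + 1/(9 + s) (M(s) = 9 + 1/(s + 9) = 9 + 1/(9 + s))
-4160 - 342*(M(8) + W) = -4160 - 342*((82 + 9*8)/(9 + 8) + 177) = -4160 - 342*((82 + 72)/17 + 177) = -4160 - 342*((1/17)*154 + 177) = -4160 - 342*(154/17 + 177) = -4160 - 342*3163/17 = -4160 - 1081746/17 = -1152466/17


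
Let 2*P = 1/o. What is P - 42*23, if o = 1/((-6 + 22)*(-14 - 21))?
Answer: -1246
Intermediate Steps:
o = -1/560 (o = 1/(16*(-35)) = 1/(-560) = -1/560 ≈ -0.0017857)
P = -280 (P = 1/(2*(-1/560)) = (½)*(-560) = -280)
P - 42*23 = -280 - 42*23 = -280 - 966 = -1246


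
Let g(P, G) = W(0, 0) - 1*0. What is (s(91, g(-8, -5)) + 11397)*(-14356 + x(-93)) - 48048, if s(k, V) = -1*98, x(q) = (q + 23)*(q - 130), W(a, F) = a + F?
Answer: 14120898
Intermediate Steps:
W(a, F) = F + a
g(P, G) = 0 (g(P, G) = (0 + 0) - 1*0 = 0 + 0 = 0)
x(q) = (-130 + q)*(23 + q) (x(q) = (23 + q)*(-130 + q) = (-130 + q)*(23 + q))
s(k, V) = -98
(s(91, g(-8, -5)) + 11397)*(-14356 + x(-93)) - 48048 = (-98 + 11397)*(-14356 + (-2990 + (-93)² - 107*(-93))) - 48048 = 11299*(-14356 + (-2990 + 8649 + 9951)) - 48048 = 11299*(-14356 + 15610) - 48048 = 11299*1254 - 48048 = 14168946 - 48048 = 14120898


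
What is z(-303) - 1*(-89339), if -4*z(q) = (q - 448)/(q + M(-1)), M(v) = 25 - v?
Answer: 98986861/1108 ≈ 89338.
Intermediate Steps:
z(q) = -(-448 + q)/(4*(26 + q)) (z(q) = -(q - 448)/(4*(q + (25 - 1*(-1)))) = -(-448 + q)/(4*(q + (25 + 1))) = -(-448 + q)/(4*(q + 26)) = -(-448 + q)/(4*(26 + q)))
z(-303) - 1*(-89339) = (448 - 1*(-303))/(4*(26 - 303)) - 1*(-89339) = (1/4)*(448 + 303)/(-277) + 89339 = (1/4)*(-1/277)*751 + 89339 = -751/1108 + 89339 = 98986861/1108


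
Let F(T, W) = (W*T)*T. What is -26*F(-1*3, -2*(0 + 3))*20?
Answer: 28080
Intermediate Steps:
F(T, W) = W*T**2 (F(T, W) = (T*W)*T = W*T**2)
-26*F(-1*3, -2*(0 + 3))*20 = -26*(-2*(0 + 3))*(-1*3)**2*20 = -26*(-2*3)*(-3)**2*20 = -(-156)*9*20 = -26*(-54)*20 = 1404*20 = 28080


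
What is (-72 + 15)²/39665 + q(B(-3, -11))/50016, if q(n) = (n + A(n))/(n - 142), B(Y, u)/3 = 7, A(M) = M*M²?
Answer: 3215761589/40008340240 ≈ 0.080377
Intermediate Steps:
A(M) = M³
B(Y, u) = 21 (B(Y, u) = 3*7 = 21)
q(n) = (n + n³)/(-142 + n) (q(n) = (n + n³)/(n - 142) = (n + n³)/(-142 + n))
(-72 + 15)²/39665 + q(B(-3, -11))/50016 = (-72 + 15)²/39665 + ((21 + 21³)/(-142 + 21))/50016 = (-57)²*(1/39665) + ((21 + 9261)/(-121))*(1/50016) = 3249*(1/39665) - 1/121*9282*(1/50016) = 3249/39665 - 9282/121*1/50016 = 3249/39665 - 1547/1008656 = 3215761589/40008340240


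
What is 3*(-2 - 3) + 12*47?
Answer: 549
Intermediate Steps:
3*(-2 - 3) + 12*47 = 3*(-5) + 564 = -15 + 564 = 549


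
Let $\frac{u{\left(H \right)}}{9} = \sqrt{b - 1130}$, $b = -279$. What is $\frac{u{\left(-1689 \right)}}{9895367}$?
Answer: $\frac{9 i \sqrt{1409}}{9895367} \approx 3.414 \cdot 10^{-5} i$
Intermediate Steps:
$u{\left(H \right)} = 9 i \sqrt{1409}$ ($u{\left(H \right)} = 9 \sqrt{-279 - 1130} = 9 \sqrt{-1409} = 9 i \sqrt{1409}$)
$\frac{u{\left(-1689 \right)}}{9895367} = \frac{9 i \sqrt{1409}}{9895367}$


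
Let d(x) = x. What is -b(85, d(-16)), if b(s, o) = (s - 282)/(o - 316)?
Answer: -197/332 ≈ -0.59337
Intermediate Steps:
b(s, o) = (-282 + s)/(-316 + o)
-b(85, d(-16)) = -(-282 + 85)/(-316 - 16) = -(-197)/(-332) = -(-1)*(-197)/332 = -1*197/332 = -197/332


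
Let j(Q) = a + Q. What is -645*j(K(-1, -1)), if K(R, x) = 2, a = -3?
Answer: 645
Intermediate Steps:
j(Q) = -3 + Q
-645*j(K(-1, -1)) = -645*(-3 + 2) = -645*(-1) = 645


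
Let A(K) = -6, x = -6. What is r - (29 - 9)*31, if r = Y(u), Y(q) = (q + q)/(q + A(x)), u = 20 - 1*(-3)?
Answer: -10494/17 ≈ -617.29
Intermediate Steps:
u = 23 (u = 20 + 3 = 23)
Y(q) = 2*q/(-6 + q) (Y(q) = (q + q)/(q - 6) = (2*q)/(-6 + q) = 2*q/(-6 + q))
r = 46/17 (r = 2*23/(-6 + 23) = 2*23/17 = 2*23*(1/17) = 46/17 ≈ 2.7059)
r - (29 - 9)*31 = 46/17 - (29 - 9)*31 = 46/17 - 20*31 = 46/17 - 1*620 = 46/17 - 620 = -10494/17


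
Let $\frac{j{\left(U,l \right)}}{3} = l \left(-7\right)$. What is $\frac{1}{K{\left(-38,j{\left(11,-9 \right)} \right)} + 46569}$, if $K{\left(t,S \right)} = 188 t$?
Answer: $\frac{1}{39425} \approx 2.5365 \cdot 10^{-5}$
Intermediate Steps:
$j{\left(U,l \right)} = - 21 l$ ($j{\left(U,l \right)} = 3 l \left(-7\right) = 3 \left(- 7 l\right) = - 21 l$)
$\frac{1}{K{\left(-38,j{\left(11,-9 \right)} \right)} + 46569} = \frac{1}{188 \left(-38\right) + 46569} = \frac{1}{-7144 + 46569} = \frac{1}{39425}$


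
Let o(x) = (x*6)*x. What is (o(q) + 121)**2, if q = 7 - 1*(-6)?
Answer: 1288225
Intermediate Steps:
q = 13 (q = 7 + 6 = 13)
o(x) = 6*x**2 (o(x) = (6*x)*x = 6*x**2)
(o(q) + 121)**2 = (6*13**2 + 121)**2 = (6*169 + 121)**2 = (1014 + 121)**2 = 1135**2 = 1288225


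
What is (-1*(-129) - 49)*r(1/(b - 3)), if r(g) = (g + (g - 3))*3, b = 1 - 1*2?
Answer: -840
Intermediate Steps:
b = -1 (b = 1 - 2 = -1)
r(g) = -9 + 6*g (r(g) = (g + (-3 + g))*3 = (-3 + 2*g)*3 = -9 + 6*g)
(-1*(-129) - 49)*r(1/(b - 3)) = (-1*(-129) - 49)*(-9 + 6/(-1 - 3)) = (129 - 49)*(-9 + 6/(-4)) = 80*(-9 + 6*(-¼)) = 80*(-9 - 3/2) = 80*(-21/2) = -840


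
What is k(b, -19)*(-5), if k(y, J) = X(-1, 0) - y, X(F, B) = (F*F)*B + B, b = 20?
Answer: 100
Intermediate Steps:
X(F, B) = B + B*F² (X(F, B) = F²*B + B = B*F² + B = B + B*F²)
k(y, J) = -y (k(y, J) = 0*(1 + (-1)²) - y = 0*(1 + 1) - y = 0*2 - y = 0 - y = -y)
k(b, -19)*(-5) = -1*20*(-5) = -20*(-5) = 100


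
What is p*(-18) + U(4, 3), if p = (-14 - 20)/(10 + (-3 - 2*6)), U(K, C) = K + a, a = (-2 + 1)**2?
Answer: -587/5 ≈ -117.40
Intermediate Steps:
a = 1 (a = (-1)**2 = 1)
U(K, C) = 1 + K (U(K, C) = K + 1 = 1 + K)
p = 34/5 (p = -34/(10 + (-3 - 12)) = -34/(10 - 15) = -34/(-5) = -34*(-1/5) = 34/5 ≈ 6.8000)
p*(-18) + U(4, 3) = (34/5)*(-18) + (1 + 4) = -612/5 + 5 = -587/5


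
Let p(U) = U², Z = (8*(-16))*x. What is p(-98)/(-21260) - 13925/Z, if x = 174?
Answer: 20536303/118375680 ≈ 0.17348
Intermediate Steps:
Z = -22272 (Z = (8*(-16))*174 = -128*174 = -22272)
p(-98)/(-21260) - 13925/Z = (-98)²/(-21260) - 13925/(-22272) = 9604*(-1/21260) - 13925*(-1/22272) = -2401/5315 + 13925/22272 = 20536303/118375680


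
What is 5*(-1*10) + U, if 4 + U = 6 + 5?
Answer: -43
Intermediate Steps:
U = 7 (U = -4 + (6 + 5) = -4 + 11 = 7)
5*(-1*10) + U = 5*(-1*10) + 7 = 5*(-10) + 7 = -50 + 7 = -43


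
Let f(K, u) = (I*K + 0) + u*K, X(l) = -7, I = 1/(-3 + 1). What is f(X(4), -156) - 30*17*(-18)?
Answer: 20551/2 ≈ 10276.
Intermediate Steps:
I = -½ (I = 1/(-2) = -½ ≈ -0.50000)
f(K, u) = -K/2 + K*u (f(K, u) = (-K/2 + 0) + u*K = -K/2 + K*u)
f(X(4), -156) - 30*17*(-18) = -7*(-½ - 156) - 30*17*(-18) = -7*(-313/2) - 510*(-18) = 2191/2 - 1*(-9180) = 2191/2 + 9180 = 20551/2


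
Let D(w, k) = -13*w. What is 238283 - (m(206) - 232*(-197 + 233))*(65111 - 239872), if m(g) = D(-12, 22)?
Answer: -1432102873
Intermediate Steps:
m(g) = 156 (m(g) = -13*(-12) = 156)
238283 - (m(206) - 232*(-197 + 233))*(65111 - 239872) = 238283 - (156 - 232*(-197 + 233))*(65111 - 239872) = 238283 - (156 - 232*36)*(-174761) = 238283 - (156 - 8352)*(-174761) = 238283 - (-8196)*(-174761) = 238283 - 1*1432341156 = 238283 - 1432341156 = -1432102873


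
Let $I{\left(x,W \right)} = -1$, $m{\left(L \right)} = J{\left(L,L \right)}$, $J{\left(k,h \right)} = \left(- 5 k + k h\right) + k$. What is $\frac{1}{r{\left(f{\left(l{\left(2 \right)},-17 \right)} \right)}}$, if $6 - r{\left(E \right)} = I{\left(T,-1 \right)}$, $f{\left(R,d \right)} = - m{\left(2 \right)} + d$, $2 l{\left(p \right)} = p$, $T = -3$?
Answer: $\frac{1}{7} \approx 0.14286$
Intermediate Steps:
$J{\left(k,h \right)} = - 4 k + h k$ ($J{\left(k,h \right)} = \left(- 5 k + h k\right) + k = - 4 k + h k$)
$m{\left(L \right)} = L \left(-4 + L\right)$
$l{\left(p \right)} = \frac{p}{2}$
$f{\left(R,d \right)} = 4 + d$ ($f{\left(R,d \right)} = - 2 \left(-4 + 2\right) + d = - 2 \left(-2\right) + d = \left(-1\right) \left(-4\right) + d = 4 + d$)
$r{\left(E \right)} = 7$ ($r{\left(E \right)} = 6 - -1 = 6 + 1 = 7$)
$\frac{1}{r{\left(f{\left(l{\left(2 \right)},-17 \right)} \right)}} = \frac{1}{7}$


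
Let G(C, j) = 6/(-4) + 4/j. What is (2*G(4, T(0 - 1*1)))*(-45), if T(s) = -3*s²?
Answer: 255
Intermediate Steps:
G(C, j) = -3/2 + 4/j (G(C, j) = 6*(-¼) + 4/j = -3/2 + 4/j)
(2*G(4, T(0 - 1*1)))*(-45) = (2*(-3/2 + 4/((-3*(0 - 1*1)²))))*(-45) = (2*(-3/2 + 4/((-3*(0 - 1)²))))*(-45) = (2*(-3/2 + 4/((-3*(-1)²))))*(-45) = (2*(-3/2 + 4/((-3*1))))*(-45) = (2*(-3/2 + 4/(-3)))*(-45) = (2*(-3/2 + 4*(-⅓)))*(-45) = (2*(-3/2 - 4/3))*(-45) = (2*(-17/6))*(-45) = -17/3*(-45) = 255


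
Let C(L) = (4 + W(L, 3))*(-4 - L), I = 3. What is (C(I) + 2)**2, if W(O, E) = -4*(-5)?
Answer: 27556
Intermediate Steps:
W(O, E) = 20
C(L) = -96 - 24*L (C(L) = (4 + 20)*(-4 - L) = 24*(-4 - L) = -96 - 24*L)
(C(I) + 2)**2 = ((-96 - 24*3) + 2)**2 = ((-96 - 72) + 2)**2 = (-168 + 2)**2 = (-166)**2 = 27556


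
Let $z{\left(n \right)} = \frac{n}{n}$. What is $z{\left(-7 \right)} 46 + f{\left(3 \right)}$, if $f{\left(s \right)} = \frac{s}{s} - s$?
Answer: $44$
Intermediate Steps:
$z{\left(n \right)} = 1$
$f{\left(s \right)} = 1 - s$
$z{\left(-7 \right)} 46 + f{\left(3 \right)} = 1 \cdot 46 + \left(1 - 3\right) = 46 + \left(1 - 3\right) = 46 - 2 = 44$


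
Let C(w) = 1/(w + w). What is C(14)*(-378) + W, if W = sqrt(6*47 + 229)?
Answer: -27/2 + sqrt(511) ≈ 9.1053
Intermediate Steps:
W = sqrt(511) (W = sqrt(282 + 229) = sqrt(511) ≈ 22.605)
C(w) = 1/(2*w)
C(14)*(-378) + W = ((1/2)/14)*(-378) + sqrt(511) = ((1/2)*(1/14))*(-378) + sqrt(511) = (1/28)*(-378) + sqrt(511) = -27/2 + sqrt(511)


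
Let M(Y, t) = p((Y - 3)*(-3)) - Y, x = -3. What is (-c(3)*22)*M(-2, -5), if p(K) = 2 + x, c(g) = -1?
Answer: 22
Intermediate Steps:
p(K) = -1 (p(K) = 2 - 3 = -1)
M(Y, t) = -1 - Y
(-c(3)*22)*M(-2, -5) = (-1*(-1)*22)*(-1 - 1*(-2)) = (1*22)*(-1 + 2) = 22*1 = 22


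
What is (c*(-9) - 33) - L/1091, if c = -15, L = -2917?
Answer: 114199/1091 ≈ 104.67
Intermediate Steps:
(c*(-9) - 33) - L/1091 = (-15*(-9) - 33) - (-2917)/1091 = (135 - 33) - (-2917)/1091 = 102 - 1*(-2917/1091) = 102 + 2917/1091 = 114199/1091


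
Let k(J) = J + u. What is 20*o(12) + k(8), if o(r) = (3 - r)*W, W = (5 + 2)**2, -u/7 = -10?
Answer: -8742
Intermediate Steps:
u = 70 (u = -7*(-10) = 70)
W = 49 (W = 7**2 = 49)
k(J) = 70 + J (k(J) = J + 70 = 70 + J)
o(r) = 147 - 49*r (o(r) = (3 - r)*49 = 147 - 49*r)
20*o(12) + k(8) = 20*(147 - 49*12) + (70 + 8) = 20*(147 - 588) + 78 = 20*(-441) + 78 = -8820 + 78 = -8742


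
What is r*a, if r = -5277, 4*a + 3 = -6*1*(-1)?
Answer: -15831/4 ≈ -3957.8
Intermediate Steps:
a = 3/4 (a = -3/4 + (-6*1*(-1))/4 = -3/4 + (-6*(-1))/4 = -3/4 + (1/4)*6 = -3/4 + 3/2 = 3/4 ≈ 0.75000)
r*a = -5277*3/4 = -15831/4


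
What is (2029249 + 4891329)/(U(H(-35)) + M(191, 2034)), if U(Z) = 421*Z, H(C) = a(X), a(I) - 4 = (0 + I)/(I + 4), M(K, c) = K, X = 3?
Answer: 24222023/7194 ≈ 3367.0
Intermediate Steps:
a(I) = 4 + I/(4 + I) (a(I) = 4 + (0 + I)/(I + 4) = 4 + I/(4 + I))
H(C) = 31/7 (H(C) = (16 + 5*3)/(4 + 3) = (16 + 15)/7 = (⅐)*31 = 31/7)
(2029249 + 4891329)/(U(H(-35)) + M(191, 2034)) = (2029249 + 4891329)/(421*(31/7) + 191) = 6920578/(13051/7 + 191) = 6920578/(14388/7) = 6920578*(7/14388) = 24222023/7194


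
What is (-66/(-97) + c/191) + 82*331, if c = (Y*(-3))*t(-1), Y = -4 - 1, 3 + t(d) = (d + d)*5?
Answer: 502853525/18527 ≈ 27142.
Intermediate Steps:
t(d) = -3 + 10*d (t(d) = -3 + (d + d)*5 = -3 + (2*d)*5 = -3 + 10*d)
Y = -5
c = -195 (c = (-5*(-3))*(-3 + 10*(-1)) = 15*(-3 - 10) = 15*(-13) = -195)
(-66/(-97) + c/191) + 82*331 = (-66/(-97) - 195/191) + 82*331 = (-66*(-1/97) - 195*1/191) + 27142 = (66/97 - 195/191) + 27142 = -6309/18527 + 27142 = 502853525/18527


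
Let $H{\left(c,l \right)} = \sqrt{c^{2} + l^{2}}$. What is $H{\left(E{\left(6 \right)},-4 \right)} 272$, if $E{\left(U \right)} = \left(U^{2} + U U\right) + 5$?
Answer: $272 \sqrt{5945} \approx 20972.0$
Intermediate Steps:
$E{\left(U \right)} = 5 + 2 U^{2}$ ($E{\left(U \right)} = \left(U^{2} + U^{2}\right) + 5 = 2 U^{2} + 5 = 5 + 2 U^{2}$)
$H{\left(E{\left(6 \right)},-4 \right)} 272 = \sqrt{\left(5 + 2 \cdot 6^{2}\right)^{2} + \left(-4\right)^{2}} \cdot 272 = \sqrt{\left(5 + 2 \cdot 36\right)^{2} + 16} \cdot 272 = \sqrt{\left(5 + 72\right)^{2} + 16} \cdot 272 = \sqrt{77^{2} + 16} \cdot 272 = \sqrt{5929 + 16} \cdot 272 = \sqrt{5945} \cdot 272 = 272 \sqrt{5945}$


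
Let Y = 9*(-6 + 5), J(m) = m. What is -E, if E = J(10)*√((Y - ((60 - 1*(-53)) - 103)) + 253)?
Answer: -30*√26 ≈ -152.97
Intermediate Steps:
Y = -9 (Y = 9*(-1) = -9)
E = 30*√26 (E = 10*√((-9 - ((60 - 1*(-53)) - 103)) + 253) = 10*√((-9 - ((60 + 53) - 103)) + 253) = 10*√((-9 - (113 - 103)) + 253) = 10*√((-9 - 1*10) + 253) = 10*√((-9 - 10) + 253) = 10*√(-19 + 253) = 10*√234 = 10*(3*√26) = 30*√26 ≈ 152.97)
-E = -30*√26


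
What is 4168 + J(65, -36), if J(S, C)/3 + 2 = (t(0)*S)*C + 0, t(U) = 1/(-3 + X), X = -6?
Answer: 4942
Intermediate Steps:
t(U) = -⅑ (t(U) = 1/(-3 - 6) = 1/(-9) = -⅑)
J(S, C) = -6 - C*S/3 (J(S, C) = -6 + 3*((-S/9)*C + 0) = -6 + 3*(-C*S/9 + 0) = -6 + 3*(-C*S/9) = -6 - C*S/3)
4168 + J(65, -36) = 4168 + (-6 - ⅓*(-36)*65) = 4168 + (-6 + 780) = 4168 + 774 = 4942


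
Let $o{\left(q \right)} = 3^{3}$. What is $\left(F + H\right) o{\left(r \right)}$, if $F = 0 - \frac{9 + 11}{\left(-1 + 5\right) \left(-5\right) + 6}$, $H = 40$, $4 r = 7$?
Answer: $\frac{7830}{7} \approx 1118.6$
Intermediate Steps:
$r = \frac{7}{4}$ ($r = \frac{1}{4} \cdot 7 = \frac{7}{4} \approx 1.75$)
$o{\left(q \right)} = 27$
$F = \frac{10}{7}$ ($F = 0 - \frac{20}{4 \left(-5\right) + 6} = 0 - \frac{20}{-20 + 6} = 0 - \frac{20}{-14} = 0 - 20 \left(- \frac{1}{14}\right) = 0 - - \frac{10}{7} = 0 + \frac{10}{7} = \frac{10}{7} \approx 1.4286$)
$\left(F + H\right) o{\left(r \right)} = \left(\frac{10}{7} + 40\right) 27 = \frac{290}{7} \cdot 27 = \frac{7830}{7}$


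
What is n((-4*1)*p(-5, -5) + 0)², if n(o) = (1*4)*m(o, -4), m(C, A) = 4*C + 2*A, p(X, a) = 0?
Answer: 1024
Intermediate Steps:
m(C, A) = 2*A + 4*C
n(o) = -32 + 16*o (n(o) = (1*4)*(2*(-4) + 4*o) = 4*(-8 + 4*o) = -32 + 16*o)
n((-4*1)*p(-5, -5) + 0)² = (-32 + 16*(-4*1*0 + 0))² = (-32 + 16*(-4*0 + 0))² = (-32 + 16*(0 + 0))² = (-32 + 16*0)² = (-32 + 0)² = (-32)² = 1024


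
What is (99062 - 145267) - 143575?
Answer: -189780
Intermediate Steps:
(99062 - 145267) - 143575 = -46205 - 143575 = -189780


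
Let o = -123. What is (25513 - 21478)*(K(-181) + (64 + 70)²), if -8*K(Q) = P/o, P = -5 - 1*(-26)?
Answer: 23764435125/328 ≈ 7.2453e+7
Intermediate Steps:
P = 21 (P = -5 + 26 = 21)
K(Q) = 7/328 (K(Q) = -21/(8*(-123)) = -21*(-1)/(8*123) = -⅛*(-7/41) = 7/328)
(25513 - 21478)*(K(-181) + (64 + 70)²) = (25513 - 21478)*(7/328 + (64 + 70)²) = 4035*(7/328 + 134²) = 4035*(7/328 + 17956) = 4035*(5889575/328) = 23764435125/328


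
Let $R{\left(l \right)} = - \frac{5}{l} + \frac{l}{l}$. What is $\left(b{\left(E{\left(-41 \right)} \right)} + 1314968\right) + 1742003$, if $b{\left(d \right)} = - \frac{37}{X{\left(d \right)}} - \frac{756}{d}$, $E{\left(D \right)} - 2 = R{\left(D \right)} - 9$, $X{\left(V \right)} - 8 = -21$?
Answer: $\frac{9577902008}{3133} \approx 3.0571 \cdot 10^{6}$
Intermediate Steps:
$R{\left(l \right)} = 1 - \frac{5}{l}$ ($R{\left(l \right)} = - \frac{5}{l} + 1 = 1 - \frac{5}{l}$)
$X{\left(V \right)} = -13$ ($X{\left(V \right)} = 8 - 21 = -13$)
$E{\left(D \right)} = -7 + \frac{-5 + D}{D}$ ($E{\left(D \right)} = 2 + \left(\frac{-5 + D}{D} - 9\right) = 2 - \left(9 - \frac{-5 + D}{D}\right) = -7 + \frac{-5 + D}{D}$)
$b{\left(d \right)} = \frac{37}{13} - \frac{756}{d}$ ($b{\left(d \right)} = - \frac{37}{-13} - \frac{756}{d} = \left(-37\right) \left(- \frac{1}{13}\right) - \frac{756}{d} = \frac{37}{13} - \frac{756}{d}$)
$\left(b{\left(E{\left(-41 \right)} \right)} + 1314968\right) + 1742003 = \left(\left(\frac{37}{13} - \frac{756}{-6 - \frac{5}{-41}}\right) + 1314968\right) + 1742003 = \left(\left(\frac{37}{13} - \frac{756}{-6 - - \frac{5}{41}}\right) + 1314968\right) + 1742003 = \left(\left(\frac{37}{13} - \frac{756}{-6 + \frac{5}{41}}\right) + 1314968\right) + 1742003 = \left(\left(\frac{37}{13} - \frac{756}{- \frac{241}{41}}\right) + 1314968\right) + 1742003 = \left(\left(\frac{37}{13} - - \frac{30996}{241}\right) + 1314968\right) + 1742003 = \left(\left(\frac{37}{13} + \frac{30996}{241}\right) + 1314968\right) + 1742003 = \left(\frac{411865}{3133} + 1314968\right) + 1742003 = \frac{4120206609}{3133} + 1742003 = \frac{9577902008}{3133}$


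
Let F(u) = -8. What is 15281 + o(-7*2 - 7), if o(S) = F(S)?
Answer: 15273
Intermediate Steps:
o(S) = -8
15281 + o(-7*2 - 7) = 15281 - 8 = 15273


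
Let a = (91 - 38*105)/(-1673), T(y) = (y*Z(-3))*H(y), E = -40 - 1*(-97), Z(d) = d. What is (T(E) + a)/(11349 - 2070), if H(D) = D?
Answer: -2328976/2217681 ≈ -1.0502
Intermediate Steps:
E = 57 (E = -40 + 97 = 57)
T(y) = -3*y² (T(y) = (y*(-3))*y = (-3*y)*y = -3*y²)
a = 557/239 (a = (91 - 3990)*(-1/1673) = -3899*(-1/1673) = 557/239 ≈ 2.3305)
(T(E) + a)/(11349 - 2070) = (-3*57² + 557/239)/(11349 - 2070) = (-3*3249 + 557/239)/9279 = (-9747 + 557/239)*(1/9279) = -2328976/239*1/9279 = -2328976/2217681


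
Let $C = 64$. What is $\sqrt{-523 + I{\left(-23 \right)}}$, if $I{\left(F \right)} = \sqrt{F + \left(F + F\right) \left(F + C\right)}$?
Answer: $\sqrt{-523 + i \sqrt{1909}} \approx 0.95443 + 22.889 i$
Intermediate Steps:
$I{\left(F \right)} = \sqrt{F + 2 F \left(64 + F\right)}$ ($I{\left(F \right)} = \sqrt{F + \left(F + F\right) \left(F + 64\right)} = \sqrt{F + 2 F \left(64 + F\right)}$)
$\sqrt{-523 + I{\left(-23 \right)}} = \sqrt{-523 + \sqrt{- 23 \left(129 + 2 \left(-23\right)\right)}} = \sqrt{-523 + \sqrt{- 23 \left(129 - 46\right)}} = \sqrt{-523 + \sqrt{\left(-23\right) 83}} = \sqrt{-523 + \sqrt{-1909}} = \sqrt{-523 + i \sqrt{1909}}$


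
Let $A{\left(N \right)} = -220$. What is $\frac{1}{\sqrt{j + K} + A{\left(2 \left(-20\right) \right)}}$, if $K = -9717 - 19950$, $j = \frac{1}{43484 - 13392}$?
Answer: $- \frac{6620240}{2349192163} - \frac{2 i \sqrt{6716078227849}}{2349192163} \approx -0.0028181 - 0.0022063 i$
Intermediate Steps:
$j = \frac{1}{30092} \approx 3.3231 \cdot 10^{-5}$
$K = -29667$
$\frac{1}{\sqrt{j + K} + A{\left(2 \left(-20\right) \right)}} = \frac{1}{\sqrt{\frac{1}{30092} - 29667} - 220} = \frac{1}{\sqrt{- \frac{892739363}{30092}} - 220} = \frac{1}{\frac{i \sqrt{6716078227849}}{15046} - 220} = \frac{1}{-220 + \frac{i \sqrt{6716078227849}}{15046}}$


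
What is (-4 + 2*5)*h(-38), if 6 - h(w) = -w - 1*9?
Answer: -138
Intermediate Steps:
h(w) = 15 + w (h(w) = 6 - (-w - 1*9) = 6 - (-w - 9) = 6 - (-9 - w) = 6 + (9 + w) = 15 + w)
(-4 + 2*5)*h(-38) = (-4 + 2*5)*(15 - 38) = (-4 + 10)*(-23) = 6*(-23) = -138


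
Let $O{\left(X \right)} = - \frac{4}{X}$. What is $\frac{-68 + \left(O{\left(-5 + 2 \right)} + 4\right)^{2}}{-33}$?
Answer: $\frac{356}{297} \approx 1.1987$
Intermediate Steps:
$\frac{-68 + \left(O{\left(-5 + 2 \right)} + 4\right)^{2}}{-33} = \frac{-68 + \left(- \frac{4}{-5 + 2} + 4\right)^{2}}{-33} = \left(-68 + \left(- \frac{4}{-3} + 4\right)^{2}\right) \left(- \frac{1}{33}\right) = \left(-68 + \left(\left(-4\right) \left(- \frac{1}{3}\right) + 4\right)^{2}\right) \left(- \frac{1}{33}\right) = \left(-68 + \left(\frac{4}{3} + 4\right)^{2}\right) \left(- \frac{1}{33}\right) = \left(-68 + \left(\frac{16}{3}\right)^{2}\right) \left(- \frac{1}{33}\right) = \left(-68 + \frac{256}{9}\right) \left(- \frac{1}{33}\right) = \left(- \frac{356}{9}\right) \left(- \frac{1}{33}\right) = \frac{356}{297}$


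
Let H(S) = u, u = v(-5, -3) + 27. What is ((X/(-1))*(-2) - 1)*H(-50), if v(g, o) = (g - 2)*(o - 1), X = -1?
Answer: -165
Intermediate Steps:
v(g, o) = (-1 + o)*(-2 + g) (v(g, o) = (-2 + g)*(-1 + o) = (-1 + o)*(-2 + g))
u = 55 (u = (2 - 1*(-5) - 2*(-3) - 5*(-3)) + 27 = (2 + 5 + 6 + 15) + 27 = 28 + 27 = 55)
H(S) = 55
((X/(-1))*(-2) - 1)*H(-50) = (-1/(-1)*(-2) - 1)*55 = (-1*(-1)*(-2) - 1)*55 = (1*(-2) - 1)*55 = (-2 - 1)*55 = -3*55 = -165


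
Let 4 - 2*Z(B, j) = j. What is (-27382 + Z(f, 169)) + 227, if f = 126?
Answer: -54475/2 ≈ -27238.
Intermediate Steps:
Z(B, j) = 2 - j/2
(-27382 + Z(f, 169)) + 227 = (-27382 + (2 - ½*169)) + 227 = (-27382 + (2 - 169/2)) + 227 = (-27382 - 165/2) + 227 = -54929/2 + 227 = -54475/2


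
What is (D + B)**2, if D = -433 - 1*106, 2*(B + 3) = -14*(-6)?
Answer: 250000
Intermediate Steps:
B = 39 (B = -3 + (-14*(-6))/2 = -3 + (1/2)*84 = -3 + 42 = 39)
D = -539 (D = -433 - 106 = -539)
(D + B)**2 = (-539 + 39)**2 = (-500)**2 = 250000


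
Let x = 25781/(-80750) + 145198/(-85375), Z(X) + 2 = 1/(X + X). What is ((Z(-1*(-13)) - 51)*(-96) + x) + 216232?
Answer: 158677752019697/716979250 ≈ 2.2131e+5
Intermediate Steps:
Z(X) = -2 + 1/(2*X) (Z(X) = -2 + 1/(X + X) = -2 + 1/(2*X))
x = -111406331/55152250 (x = 25781*(-1/80750) + 145198*(-1/85375) = -25781/80750 - 145198/85375 = -111406331/55152250 ≈ -2.0200)
((Z(-1*(-13)) - 51)*(-96) + x) + 216232 = (((-2 + 1/(2*((-1*(-13))))) - 51)*(-96) - 111406331/55152250) + 216232 = (((-2 + (1/2)/13) - 51)*(-96) - 111406331/55152250) + 216232 = (((-2 + (1/2)*(1/13)) - 51)*(-96) - 111406331/55152250) + 216232 = (((-2 + 1/26) - 51)*(-96) - 111406331/55152250) + 216232 = ((-51/26 - 51)*(-96) - 111406331/55152250) + 216232 = (-1377/26*(-96) - 111406331/55152250) + 216232 = (66096/13 - 111406331/55152250) + 216232 = 3643894833697/716979250 + 216232 = 158677752019697/716979250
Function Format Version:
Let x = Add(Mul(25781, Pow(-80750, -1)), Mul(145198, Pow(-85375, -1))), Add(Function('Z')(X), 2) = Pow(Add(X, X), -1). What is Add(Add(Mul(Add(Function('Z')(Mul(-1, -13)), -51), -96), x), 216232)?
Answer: Rational(158677752019697, 716979250) ≈ 2.2131e+5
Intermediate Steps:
Function('Z')(X) = Add(-2, Mul(Rational(1, 2), Pow(X, -1))) (Function('Z')(X) = Add(-2, Pow(Add(X, X), -1)) = Add(-2, Pow(Mul(2, X), -1)) = Add(-2, Mul(Rational(1, 2), Pow(X, -1))))
x = Rational(-111406331, 55152250) (x = Add(Mul(25781, Rational(-1, 80750)), Mul(145198, Rational(-1, 85375))) = Add(Rational(-25781, 80750), Rational(-145198, 85375)) = Rational(-111406331, 55152250) ≈ -2.0200)
Add(Add(Mul(Add(Function('Z')(Mul(-1, -13)), -51), -96), x), 216232) = Add(Add(Mul(Add(Add(-2, Mul(Rational(1, 2), Pow(Mul(-1, -13), -1))), -51), -96), Rational(-111406331, 55152250)), 216232) = Add(Add(Mul(Add(Add(-2, Mul(Rational(1, 2), Pow(13, -1))), -51), -96), Rational(-111406331, 55152250)), 216232) = Add(Add(Mul(Add(Add(-2, Mul(Rational(1, 2), Rational(1, 13))), -51), -96), Rational(-111406331, 55152250)), 216232) = Add(Add(Mul(Add(Add(-2, Rational(1, 26)), -51), -96), Rational(-111406331, 55152250)), 216232) = Add(Add(Mul(Add(Rational(-51, 26), -51), -96), Rational(-111406331, 55152250)), 216232) = Add(Add(Mul(Rational(-1377, 26), -96), Rational(-111406331, 55152250)), 216232) = Add(Add(Rational(66096, 13), Rational(-111406331, 55152250)), 216232) = Add(Rational(3643894833697, 716979250), 216232) = Rational(158677752019697, 716979250)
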